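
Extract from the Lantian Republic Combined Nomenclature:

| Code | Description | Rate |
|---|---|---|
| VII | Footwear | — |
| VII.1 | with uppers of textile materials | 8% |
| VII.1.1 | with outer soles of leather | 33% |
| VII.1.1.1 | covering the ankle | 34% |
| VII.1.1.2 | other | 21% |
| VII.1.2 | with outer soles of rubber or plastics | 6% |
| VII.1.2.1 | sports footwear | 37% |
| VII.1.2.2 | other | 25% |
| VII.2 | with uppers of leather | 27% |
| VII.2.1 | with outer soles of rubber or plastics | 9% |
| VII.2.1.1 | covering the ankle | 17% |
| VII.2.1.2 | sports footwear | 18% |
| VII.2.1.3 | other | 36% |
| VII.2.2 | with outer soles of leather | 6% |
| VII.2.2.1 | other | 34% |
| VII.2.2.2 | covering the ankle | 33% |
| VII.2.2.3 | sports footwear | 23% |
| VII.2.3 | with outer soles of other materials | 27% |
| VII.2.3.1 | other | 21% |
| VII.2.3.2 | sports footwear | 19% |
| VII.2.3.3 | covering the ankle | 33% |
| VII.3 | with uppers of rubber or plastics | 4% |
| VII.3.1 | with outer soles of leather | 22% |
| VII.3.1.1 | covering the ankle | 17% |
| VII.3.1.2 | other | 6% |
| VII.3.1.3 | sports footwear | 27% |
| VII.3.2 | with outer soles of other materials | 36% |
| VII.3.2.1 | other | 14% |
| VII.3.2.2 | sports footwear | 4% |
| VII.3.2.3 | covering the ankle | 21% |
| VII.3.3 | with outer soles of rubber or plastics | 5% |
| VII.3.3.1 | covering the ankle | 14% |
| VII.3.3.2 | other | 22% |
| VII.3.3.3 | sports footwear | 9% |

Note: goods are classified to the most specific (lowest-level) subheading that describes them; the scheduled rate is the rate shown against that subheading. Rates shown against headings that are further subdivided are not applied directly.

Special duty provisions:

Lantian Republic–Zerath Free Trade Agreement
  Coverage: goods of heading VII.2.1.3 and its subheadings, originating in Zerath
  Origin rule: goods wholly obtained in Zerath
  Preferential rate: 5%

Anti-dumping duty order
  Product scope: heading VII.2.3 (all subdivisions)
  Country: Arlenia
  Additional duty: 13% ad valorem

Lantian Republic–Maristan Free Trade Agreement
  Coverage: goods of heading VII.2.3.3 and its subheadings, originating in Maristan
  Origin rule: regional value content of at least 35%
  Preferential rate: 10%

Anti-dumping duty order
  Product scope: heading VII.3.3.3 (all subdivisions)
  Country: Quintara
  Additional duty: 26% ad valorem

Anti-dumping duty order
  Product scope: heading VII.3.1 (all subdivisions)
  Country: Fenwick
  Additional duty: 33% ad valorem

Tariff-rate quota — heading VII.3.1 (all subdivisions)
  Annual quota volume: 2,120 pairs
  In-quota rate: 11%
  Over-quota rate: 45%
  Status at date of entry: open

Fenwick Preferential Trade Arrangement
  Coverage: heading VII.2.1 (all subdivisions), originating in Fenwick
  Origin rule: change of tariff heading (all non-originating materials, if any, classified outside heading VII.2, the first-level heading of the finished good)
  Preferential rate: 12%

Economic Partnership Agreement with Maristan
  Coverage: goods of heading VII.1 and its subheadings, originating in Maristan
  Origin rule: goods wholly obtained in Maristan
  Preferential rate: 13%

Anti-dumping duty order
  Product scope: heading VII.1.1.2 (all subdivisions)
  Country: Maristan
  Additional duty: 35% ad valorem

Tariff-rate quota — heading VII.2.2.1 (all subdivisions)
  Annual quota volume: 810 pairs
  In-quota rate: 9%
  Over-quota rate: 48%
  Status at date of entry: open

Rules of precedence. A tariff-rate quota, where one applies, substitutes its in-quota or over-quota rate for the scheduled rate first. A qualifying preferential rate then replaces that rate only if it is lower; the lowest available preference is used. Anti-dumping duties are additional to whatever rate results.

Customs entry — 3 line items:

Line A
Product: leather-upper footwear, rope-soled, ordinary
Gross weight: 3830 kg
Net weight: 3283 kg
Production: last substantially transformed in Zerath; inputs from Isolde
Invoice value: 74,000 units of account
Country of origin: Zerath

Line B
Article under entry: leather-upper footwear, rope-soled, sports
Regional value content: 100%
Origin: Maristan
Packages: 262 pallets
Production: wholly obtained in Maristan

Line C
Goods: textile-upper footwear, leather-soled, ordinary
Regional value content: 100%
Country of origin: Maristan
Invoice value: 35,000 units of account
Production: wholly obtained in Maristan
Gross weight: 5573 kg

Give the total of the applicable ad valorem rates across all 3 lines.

88%

Line A: leather-upper → VII.2; rope-soled → VII.2.3; ordinary → VII.2.3.1. Scheduled 21%. Zerath agreement on VII.2.1.3: VII.2.3.1 not covered. → 21%.
Line B: leather-upper → VII.2; rope-soled → VII.2.3; sports → VII.2.3.2. Scheduled 19%. Maristan agreement on VII.2.3.3: VII.2.3.2 not covered; Maristan agreement on VII.1: VII.2.3.2 not covered. → 19%.
Line C: textile-upper → VII.1; leather-soled → VII.1.1; ordinary → VII.1.1.2. Scheduled 21%. Maristan agreement on VII.2.3.3: VII.1.1.2 not covered; Maristan agreement on VII.1: wholly obtained → 13% available; preferential 13%; anti-dumping (Maristan, VII.1.1.2): +35%; total 13% + 35% = 48%. → 48%.
Sum: 21% + 19% + 48% = 88%.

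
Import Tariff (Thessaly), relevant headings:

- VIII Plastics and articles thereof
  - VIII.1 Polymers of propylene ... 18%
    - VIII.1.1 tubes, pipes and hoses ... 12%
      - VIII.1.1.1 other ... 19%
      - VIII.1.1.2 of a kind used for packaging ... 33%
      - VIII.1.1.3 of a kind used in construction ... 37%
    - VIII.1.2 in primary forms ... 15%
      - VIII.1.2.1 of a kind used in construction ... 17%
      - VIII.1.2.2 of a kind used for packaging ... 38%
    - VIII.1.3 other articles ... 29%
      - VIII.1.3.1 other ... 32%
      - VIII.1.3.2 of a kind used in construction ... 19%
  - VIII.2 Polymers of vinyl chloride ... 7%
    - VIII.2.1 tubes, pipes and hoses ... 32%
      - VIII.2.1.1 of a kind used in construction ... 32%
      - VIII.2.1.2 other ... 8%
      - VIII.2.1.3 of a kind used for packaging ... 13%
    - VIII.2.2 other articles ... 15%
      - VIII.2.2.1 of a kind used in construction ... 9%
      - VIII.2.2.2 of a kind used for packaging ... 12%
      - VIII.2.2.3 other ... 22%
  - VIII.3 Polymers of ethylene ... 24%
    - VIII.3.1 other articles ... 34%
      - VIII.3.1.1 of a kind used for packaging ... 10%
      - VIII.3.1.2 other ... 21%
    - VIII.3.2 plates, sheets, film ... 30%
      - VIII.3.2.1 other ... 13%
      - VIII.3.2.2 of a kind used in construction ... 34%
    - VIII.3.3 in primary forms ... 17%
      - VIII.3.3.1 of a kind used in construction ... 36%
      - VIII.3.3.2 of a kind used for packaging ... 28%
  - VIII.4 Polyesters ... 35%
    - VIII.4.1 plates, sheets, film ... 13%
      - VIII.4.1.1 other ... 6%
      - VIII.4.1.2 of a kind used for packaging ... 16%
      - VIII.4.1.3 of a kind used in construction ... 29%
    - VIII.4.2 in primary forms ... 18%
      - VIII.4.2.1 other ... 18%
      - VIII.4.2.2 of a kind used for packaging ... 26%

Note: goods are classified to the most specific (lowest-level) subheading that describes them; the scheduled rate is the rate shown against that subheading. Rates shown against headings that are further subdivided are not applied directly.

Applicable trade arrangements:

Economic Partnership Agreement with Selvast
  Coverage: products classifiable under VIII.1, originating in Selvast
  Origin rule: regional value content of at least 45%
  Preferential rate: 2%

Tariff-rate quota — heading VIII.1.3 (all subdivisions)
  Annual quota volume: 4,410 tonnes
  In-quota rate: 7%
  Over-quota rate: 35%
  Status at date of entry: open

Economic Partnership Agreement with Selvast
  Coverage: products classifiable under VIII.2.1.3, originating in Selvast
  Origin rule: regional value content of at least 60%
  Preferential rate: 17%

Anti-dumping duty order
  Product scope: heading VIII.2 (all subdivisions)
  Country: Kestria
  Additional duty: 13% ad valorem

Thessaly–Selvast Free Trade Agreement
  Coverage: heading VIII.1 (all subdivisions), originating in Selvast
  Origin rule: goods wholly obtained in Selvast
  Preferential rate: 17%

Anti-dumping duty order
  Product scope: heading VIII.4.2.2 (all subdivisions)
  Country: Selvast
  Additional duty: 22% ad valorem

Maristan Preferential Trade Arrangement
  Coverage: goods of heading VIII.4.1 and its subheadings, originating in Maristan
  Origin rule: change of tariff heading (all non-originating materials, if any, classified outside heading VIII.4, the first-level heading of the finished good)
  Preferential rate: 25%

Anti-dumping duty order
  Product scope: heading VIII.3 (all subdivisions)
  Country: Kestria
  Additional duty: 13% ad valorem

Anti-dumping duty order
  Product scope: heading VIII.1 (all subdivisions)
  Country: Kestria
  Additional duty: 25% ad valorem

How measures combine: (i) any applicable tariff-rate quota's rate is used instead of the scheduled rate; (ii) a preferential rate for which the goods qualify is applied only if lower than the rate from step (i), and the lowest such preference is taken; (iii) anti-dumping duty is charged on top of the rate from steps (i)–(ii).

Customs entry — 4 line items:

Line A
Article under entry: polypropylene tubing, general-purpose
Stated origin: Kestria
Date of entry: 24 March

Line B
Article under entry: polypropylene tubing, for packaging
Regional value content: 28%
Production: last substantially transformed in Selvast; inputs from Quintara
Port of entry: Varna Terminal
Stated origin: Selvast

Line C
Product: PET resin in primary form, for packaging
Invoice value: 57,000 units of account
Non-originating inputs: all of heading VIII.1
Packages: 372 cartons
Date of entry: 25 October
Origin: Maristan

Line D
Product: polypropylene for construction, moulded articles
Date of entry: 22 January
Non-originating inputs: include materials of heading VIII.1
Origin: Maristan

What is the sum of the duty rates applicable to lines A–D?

110%

Line A: polypropylene → VIII.1; tubing → VIII.1.1; general-purpose → VIII.1.1.1. Scheduled 19%. anti-dumping (Kestria, VIII.1): +25%; total 19% + 25% = 44%. → 44%.
Line B: polypropylene → VIII.1; tubing → VIII.1.1; for packaging → VIII.1.1.2. Scheduled 33%. Selvast agreement on VIII.1: RVC < 45%; Selvast agreement on VIII.2.1.3: VIII.1.1.2 not covered; Selvast agreement on VIII.1: not wholly obtained. → 33%.
Line C: PET → VIII.4; resin in primary form → VIII.4.2; for packaging → VIII.4.2.2. Scheduled 26%. Maristan agreement on VIII.4.1: VIII.4.2.2 not covered. → 26%.
Line D: polypropylene → VIII.1; moulded articles → VIII.1.3; for construction → VIII.1.3.2. Scheduled 19%. quota on VIII.1.3 open → in-quota 7%; Maristan agreement on VIII.4.1: VIII.1.3.2 not covered. → 7%.
Sum: 44% + 33% + 26% + 7% = 110%.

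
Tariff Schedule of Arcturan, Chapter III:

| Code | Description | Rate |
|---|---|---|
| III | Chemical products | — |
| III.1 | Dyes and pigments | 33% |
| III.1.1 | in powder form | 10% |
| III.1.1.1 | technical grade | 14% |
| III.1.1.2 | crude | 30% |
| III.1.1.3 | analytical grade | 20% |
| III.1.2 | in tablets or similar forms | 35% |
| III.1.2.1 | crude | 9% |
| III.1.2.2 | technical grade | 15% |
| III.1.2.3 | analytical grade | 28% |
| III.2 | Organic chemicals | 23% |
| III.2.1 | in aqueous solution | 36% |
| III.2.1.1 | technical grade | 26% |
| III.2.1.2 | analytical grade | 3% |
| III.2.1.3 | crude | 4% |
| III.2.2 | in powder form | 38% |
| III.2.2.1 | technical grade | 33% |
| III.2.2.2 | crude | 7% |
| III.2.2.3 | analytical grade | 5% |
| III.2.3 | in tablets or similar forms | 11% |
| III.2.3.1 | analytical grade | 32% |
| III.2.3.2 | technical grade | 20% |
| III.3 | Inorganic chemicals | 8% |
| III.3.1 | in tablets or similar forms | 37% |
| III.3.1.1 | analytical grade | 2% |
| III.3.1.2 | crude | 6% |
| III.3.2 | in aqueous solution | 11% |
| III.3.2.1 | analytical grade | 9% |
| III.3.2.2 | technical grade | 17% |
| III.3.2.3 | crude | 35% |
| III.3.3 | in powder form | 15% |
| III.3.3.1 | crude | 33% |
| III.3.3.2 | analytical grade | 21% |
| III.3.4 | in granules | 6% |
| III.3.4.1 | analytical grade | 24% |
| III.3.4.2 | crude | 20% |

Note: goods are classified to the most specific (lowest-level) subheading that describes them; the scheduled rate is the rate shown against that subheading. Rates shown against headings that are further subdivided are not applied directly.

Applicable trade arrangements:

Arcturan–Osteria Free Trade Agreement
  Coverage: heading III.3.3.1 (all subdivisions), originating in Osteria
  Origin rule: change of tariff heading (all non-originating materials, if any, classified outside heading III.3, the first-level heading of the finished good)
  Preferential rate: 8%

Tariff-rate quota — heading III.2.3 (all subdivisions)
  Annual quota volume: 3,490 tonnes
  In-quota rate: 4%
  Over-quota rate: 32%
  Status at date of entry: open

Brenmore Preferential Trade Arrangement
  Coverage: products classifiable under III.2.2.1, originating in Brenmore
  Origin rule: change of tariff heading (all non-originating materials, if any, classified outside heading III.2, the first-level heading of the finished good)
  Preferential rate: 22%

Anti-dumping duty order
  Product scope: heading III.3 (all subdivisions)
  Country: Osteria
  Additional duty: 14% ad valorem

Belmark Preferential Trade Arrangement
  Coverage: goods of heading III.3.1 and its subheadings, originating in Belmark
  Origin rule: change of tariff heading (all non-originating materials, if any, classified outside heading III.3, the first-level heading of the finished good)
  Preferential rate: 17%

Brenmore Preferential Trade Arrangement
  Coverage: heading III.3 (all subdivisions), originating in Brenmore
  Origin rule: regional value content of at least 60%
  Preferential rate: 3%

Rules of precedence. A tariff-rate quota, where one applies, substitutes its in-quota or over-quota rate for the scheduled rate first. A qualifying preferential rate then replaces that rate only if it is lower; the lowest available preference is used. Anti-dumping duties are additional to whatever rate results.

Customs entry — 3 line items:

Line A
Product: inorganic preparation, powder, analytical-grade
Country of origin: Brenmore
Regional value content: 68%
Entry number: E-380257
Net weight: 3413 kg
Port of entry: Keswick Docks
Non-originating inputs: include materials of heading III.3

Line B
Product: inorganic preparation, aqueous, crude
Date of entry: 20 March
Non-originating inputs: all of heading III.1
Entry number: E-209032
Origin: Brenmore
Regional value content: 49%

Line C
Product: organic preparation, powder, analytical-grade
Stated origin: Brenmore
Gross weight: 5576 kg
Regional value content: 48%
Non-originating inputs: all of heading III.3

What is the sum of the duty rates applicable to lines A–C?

Line A: inorganic → III.3; powder → III.3.3; analytical-grade → III.3.3.2. Scheduled 21%. Brenmore agreement on III.2.2.1: III.3.3.2 not covered; Brenmore agreement on III.3: RVC ≥ 60% → 3% available; preferential 3%. → 3%.
Line B: inorganic → III.3; aqueous → III.3.2; crude → III.3.2.3. Scheduled 35%. Brenmore agreement on III.2.2.1: III.3.2.3 not covered; Brenmore agreement on III.3: RVC < 60%. → 35%.
Line C: organic → III.2; powder → III.2.2; analytical-grade → III.2.2.3. Scheduled 5%. Brenmore agreement on III.2.2.1: III.2.2.3 not covered; Brenmore agreement on III.3: III.2.2.3 not covered. → 5%.
Sum: 3% + 35% + 5% = 43%.

43%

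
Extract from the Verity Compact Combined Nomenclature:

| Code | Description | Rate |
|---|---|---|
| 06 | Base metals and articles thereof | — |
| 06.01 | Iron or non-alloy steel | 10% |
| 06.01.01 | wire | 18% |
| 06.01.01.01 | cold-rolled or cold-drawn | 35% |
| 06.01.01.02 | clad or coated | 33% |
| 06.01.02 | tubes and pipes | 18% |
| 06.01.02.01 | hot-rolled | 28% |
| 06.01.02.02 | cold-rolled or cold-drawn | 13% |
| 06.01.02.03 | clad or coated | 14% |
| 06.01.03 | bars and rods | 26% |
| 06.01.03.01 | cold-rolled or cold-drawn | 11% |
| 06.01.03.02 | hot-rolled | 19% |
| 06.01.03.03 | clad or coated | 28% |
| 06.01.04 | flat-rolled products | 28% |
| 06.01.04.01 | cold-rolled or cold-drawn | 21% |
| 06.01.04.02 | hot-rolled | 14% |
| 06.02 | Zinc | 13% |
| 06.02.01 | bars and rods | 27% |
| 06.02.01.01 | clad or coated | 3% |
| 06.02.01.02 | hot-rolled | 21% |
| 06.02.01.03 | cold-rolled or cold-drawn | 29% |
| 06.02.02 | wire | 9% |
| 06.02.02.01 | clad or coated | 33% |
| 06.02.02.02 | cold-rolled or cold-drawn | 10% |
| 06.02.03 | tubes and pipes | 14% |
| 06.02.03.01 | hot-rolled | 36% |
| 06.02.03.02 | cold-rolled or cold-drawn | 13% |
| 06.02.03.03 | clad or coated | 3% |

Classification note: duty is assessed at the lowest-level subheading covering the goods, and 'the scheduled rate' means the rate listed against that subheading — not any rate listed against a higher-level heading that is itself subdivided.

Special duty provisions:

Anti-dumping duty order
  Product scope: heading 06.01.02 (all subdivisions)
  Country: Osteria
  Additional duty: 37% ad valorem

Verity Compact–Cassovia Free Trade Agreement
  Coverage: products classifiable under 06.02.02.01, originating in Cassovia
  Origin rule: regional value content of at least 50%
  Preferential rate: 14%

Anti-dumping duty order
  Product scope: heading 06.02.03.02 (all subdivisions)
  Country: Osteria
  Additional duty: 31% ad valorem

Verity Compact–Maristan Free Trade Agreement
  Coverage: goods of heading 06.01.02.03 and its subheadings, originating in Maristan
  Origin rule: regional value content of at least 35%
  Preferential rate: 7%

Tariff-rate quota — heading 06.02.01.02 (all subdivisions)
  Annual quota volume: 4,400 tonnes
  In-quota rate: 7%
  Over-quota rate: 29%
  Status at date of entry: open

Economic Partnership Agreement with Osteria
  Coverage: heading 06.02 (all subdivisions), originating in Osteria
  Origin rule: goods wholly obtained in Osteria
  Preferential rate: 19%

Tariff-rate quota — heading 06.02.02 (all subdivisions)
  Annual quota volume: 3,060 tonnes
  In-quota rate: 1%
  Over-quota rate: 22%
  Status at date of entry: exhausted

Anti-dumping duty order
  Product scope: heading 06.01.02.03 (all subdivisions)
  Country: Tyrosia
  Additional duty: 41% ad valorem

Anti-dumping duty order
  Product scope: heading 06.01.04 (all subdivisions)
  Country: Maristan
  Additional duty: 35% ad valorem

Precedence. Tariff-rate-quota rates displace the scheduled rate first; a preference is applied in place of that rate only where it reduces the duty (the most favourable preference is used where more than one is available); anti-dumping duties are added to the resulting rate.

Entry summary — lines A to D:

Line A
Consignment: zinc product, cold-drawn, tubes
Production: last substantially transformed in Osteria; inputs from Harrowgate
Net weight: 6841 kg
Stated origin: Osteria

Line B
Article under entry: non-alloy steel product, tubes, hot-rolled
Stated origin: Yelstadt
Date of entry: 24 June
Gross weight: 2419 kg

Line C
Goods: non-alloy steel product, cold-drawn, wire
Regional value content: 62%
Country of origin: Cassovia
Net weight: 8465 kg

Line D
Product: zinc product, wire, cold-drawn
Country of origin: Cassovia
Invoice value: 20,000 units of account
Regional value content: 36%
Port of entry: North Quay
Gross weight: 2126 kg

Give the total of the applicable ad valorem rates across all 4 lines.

129%

Line A: zinc → 06.02; tubes → 06.02.03; cold-drawn → 06.02.03.02. Scheduled 13%. Osteria agreement on 06.02: not wholly obtained; anti-dumping (Osteria, 06.02.03.02): +31%; total 13% + 31% = 44%. → 44%.
Line B: non-alloy steel → 06.01; tubes → 06.01.02; hot-rolled → 06.01.02.01. Scheduled 28%. No special measure applies. → 28%.
Line C: non-alloy steel → 06.01; wire → 06.01.01; cold-drawn → 06.01.01.01. Scheduled 35%. Cassovia agreement on 06.02.02.01: 06.01.01.01 not covered. → 35%.
Line D: zinc → 06.02; wire → 06.02.02; cold-drawn → 06.02.02.02. Scheduled 10%. quota on 06.02.02 exhausted → over-quota 22%; Cassovia agreement on 06.02.02.01: 06.02.02.02 not covered. → 22%.
Sum: 44% + 28% + 35% + 22% = 129%.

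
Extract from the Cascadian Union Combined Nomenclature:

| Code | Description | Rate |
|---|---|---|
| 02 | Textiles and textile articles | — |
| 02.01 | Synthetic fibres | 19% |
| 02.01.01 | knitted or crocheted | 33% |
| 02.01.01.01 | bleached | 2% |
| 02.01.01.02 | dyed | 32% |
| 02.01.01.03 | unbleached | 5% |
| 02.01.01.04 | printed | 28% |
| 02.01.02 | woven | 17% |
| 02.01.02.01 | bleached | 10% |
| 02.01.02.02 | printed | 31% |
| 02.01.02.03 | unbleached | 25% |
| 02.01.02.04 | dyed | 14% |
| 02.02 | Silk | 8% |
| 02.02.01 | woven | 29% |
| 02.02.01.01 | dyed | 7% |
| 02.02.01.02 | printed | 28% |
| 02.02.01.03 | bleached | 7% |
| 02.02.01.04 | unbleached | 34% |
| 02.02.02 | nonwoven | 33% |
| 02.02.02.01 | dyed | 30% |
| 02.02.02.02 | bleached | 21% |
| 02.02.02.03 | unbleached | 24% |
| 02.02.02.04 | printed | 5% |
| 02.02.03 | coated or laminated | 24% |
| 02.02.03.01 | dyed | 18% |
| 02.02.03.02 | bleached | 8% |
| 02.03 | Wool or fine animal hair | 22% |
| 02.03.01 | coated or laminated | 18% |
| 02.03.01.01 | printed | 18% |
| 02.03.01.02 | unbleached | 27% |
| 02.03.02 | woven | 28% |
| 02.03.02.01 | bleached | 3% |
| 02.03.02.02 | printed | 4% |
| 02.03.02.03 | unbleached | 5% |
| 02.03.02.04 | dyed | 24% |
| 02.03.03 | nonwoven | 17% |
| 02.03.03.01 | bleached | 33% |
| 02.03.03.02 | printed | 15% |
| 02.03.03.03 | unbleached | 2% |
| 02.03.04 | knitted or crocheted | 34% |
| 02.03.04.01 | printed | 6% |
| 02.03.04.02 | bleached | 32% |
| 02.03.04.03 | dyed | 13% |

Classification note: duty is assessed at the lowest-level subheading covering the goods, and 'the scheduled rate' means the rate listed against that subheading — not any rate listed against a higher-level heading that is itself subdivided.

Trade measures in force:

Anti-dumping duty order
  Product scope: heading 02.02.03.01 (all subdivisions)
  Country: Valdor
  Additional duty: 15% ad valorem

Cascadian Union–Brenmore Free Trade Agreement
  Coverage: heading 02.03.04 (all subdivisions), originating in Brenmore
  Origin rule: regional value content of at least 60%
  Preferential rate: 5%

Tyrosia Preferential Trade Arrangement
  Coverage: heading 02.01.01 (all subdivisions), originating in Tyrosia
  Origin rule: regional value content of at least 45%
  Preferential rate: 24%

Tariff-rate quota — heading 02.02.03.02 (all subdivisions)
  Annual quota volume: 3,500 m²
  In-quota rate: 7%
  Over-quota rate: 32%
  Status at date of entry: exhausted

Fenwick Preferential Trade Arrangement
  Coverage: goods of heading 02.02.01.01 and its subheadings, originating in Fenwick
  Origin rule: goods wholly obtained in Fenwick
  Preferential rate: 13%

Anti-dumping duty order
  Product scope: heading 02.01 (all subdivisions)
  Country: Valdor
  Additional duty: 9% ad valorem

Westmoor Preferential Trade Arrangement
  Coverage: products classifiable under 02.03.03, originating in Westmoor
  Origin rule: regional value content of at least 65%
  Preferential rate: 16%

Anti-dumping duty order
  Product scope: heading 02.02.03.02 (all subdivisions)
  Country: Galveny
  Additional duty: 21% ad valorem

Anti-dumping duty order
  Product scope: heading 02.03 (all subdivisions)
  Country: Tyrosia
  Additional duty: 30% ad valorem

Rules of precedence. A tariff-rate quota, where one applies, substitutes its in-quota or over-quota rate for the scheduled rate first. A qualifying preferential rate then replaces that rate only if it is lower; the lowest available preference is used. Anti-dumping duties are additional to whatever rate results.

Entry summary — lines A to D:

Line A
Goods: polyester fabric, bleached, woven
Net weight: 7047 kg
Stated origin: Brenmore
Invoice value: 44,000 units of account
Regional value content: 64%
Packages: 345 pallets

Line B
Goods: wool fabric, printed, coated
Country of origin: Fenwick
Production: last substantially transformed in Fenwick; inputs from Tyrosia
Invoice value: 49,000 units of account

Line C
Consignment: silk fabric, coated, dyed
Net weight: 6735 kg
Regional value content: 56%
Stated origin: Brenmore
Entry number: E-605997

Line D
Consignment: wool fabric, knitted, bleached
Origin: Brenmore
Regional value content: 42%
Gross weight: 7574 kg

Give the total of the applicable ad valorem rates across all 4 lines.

Line A: polyester → 02.01; woven → 02.01.02; bleached → 02.01.02.01. Scheduled 10%. Brenmore agreement on 02.03.04: 02.01.02.01 not covered. → 10%.
Line B: wool → 02.03; coated → 02.03.01; printed → 02.03.01.01. Scheduled 18%. Fenwick agreement on 02.02.01.01: 02.03.01.01 not covered. → 18%.
Line C: silk → 02.02; coated → 02.02.03; dyed → 02.02.03.01. Scheduled 18%. Brenmore agreement on 02.03.04: 02.02.03.01 not covered. → 18%.
Line D: wool → 02.03; knitted → 02.03.04; bleached → 02.03.04.02. Scheduled 32%. Brenmore agreement on 02.03.04: RVC < 60%. → 32%.
Sum: 10% + 18% + 18% + 32% = 78%.

78%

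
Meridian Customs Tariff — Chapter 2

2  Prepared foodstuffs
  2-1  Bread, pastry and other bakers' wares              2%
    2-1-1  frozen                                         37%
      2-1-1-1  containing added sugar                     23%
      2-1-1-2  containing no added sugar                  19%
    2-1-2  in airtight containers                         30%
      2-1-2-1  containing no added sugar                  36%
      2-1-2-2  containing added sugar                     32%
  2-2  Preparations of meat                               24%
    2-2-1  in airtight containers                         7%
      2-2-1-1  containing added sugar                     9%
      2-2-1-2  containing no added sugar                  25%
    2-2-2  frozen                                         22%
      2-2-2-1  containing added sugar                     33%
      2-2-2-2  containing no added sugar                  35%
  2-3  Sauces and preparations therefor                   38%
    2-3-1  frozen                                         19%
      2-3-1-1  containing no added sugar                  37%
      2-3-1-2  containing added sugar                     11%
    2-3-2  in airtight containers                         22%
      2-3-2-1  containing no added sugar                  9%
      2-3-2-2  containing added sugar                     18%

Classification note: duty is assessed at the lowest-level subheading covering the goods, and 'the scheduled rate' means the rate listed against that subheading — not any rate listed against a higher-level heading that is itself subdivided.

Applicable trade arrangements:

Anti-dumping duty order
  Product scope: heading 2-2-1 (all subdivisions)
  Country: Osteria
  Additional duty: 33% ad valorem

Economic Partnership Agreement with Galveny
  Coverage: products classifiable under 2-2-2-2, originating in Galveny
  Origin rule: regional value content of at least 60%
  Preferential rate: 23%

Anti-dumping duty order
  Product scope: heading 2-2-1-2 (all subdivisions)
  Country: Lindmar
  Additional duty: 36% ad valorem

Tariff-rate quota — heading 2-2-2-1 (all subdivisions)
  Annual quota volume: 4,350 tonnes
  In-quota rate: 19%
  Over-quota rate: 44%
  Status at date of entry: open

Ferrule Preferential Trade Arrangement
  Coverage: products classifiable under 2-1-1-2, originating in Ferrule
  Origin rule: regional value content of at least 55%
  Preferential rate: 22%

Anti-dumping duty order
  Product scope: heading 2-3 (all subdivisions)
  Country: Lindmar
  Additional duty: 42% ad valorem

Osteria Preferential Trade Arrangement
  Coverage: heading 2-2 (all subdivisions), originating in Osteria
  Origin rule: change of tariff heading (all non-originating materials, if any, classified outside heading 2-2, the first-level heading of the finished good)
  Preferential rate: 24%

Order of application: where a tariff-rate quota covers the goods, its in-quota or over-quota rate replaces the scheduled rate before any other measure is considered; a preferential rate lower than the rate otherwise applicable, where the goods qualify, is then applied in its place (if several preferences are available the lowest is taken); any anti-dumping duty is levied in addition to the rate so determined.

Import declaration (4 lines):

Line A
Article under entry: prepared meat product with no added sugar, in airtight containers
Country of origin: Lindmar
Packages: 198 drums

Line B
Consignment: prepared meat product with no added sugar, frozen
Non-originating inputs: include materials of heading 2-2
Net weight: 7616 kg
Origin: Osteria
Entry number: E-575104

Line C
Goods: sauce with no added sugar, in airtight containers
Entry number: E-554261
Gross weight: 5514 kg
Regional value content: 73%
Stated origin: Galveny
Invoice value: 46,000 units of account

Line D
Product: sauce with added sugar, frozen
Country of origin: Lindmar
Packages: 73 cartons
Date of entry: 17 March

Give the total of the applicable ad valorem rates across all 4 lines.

158%

Line A: prepared meat product → 2-2; in airtight containers → 2-2-1; with no added sugar → 2-2-1-2. Scheduled 25%. anti-dumping (Lindmar, 2-2-1-2): +36%; total 25% + 36% = 61%. → 61%.
Line B: prepared meat product → 2-2; frozen → 2-2-2; with no added sugar → 2-2-2-2. Scheduled 35%. Osteria agreement on 2-2: CTH not met. → 35%.
Line C: sauce → 2-3; in airtight containers → 2-3-2; with no added sugar → 2-3-2-1. Scheduled 9%. Galveny agreement on 2-2-2-2: 2-3-2-1 not covered. → 9%.
Line D: sauce → 2-3; frozen → 2-3-1; with added sugar → 2-3-1-2. Scheduled 11%. anti-dumping (Lindmar, 2-3): +42%; total 11% + 42% = 53%. → 53%.
Sum: 61% + 35% + 9% + 53% = 158%.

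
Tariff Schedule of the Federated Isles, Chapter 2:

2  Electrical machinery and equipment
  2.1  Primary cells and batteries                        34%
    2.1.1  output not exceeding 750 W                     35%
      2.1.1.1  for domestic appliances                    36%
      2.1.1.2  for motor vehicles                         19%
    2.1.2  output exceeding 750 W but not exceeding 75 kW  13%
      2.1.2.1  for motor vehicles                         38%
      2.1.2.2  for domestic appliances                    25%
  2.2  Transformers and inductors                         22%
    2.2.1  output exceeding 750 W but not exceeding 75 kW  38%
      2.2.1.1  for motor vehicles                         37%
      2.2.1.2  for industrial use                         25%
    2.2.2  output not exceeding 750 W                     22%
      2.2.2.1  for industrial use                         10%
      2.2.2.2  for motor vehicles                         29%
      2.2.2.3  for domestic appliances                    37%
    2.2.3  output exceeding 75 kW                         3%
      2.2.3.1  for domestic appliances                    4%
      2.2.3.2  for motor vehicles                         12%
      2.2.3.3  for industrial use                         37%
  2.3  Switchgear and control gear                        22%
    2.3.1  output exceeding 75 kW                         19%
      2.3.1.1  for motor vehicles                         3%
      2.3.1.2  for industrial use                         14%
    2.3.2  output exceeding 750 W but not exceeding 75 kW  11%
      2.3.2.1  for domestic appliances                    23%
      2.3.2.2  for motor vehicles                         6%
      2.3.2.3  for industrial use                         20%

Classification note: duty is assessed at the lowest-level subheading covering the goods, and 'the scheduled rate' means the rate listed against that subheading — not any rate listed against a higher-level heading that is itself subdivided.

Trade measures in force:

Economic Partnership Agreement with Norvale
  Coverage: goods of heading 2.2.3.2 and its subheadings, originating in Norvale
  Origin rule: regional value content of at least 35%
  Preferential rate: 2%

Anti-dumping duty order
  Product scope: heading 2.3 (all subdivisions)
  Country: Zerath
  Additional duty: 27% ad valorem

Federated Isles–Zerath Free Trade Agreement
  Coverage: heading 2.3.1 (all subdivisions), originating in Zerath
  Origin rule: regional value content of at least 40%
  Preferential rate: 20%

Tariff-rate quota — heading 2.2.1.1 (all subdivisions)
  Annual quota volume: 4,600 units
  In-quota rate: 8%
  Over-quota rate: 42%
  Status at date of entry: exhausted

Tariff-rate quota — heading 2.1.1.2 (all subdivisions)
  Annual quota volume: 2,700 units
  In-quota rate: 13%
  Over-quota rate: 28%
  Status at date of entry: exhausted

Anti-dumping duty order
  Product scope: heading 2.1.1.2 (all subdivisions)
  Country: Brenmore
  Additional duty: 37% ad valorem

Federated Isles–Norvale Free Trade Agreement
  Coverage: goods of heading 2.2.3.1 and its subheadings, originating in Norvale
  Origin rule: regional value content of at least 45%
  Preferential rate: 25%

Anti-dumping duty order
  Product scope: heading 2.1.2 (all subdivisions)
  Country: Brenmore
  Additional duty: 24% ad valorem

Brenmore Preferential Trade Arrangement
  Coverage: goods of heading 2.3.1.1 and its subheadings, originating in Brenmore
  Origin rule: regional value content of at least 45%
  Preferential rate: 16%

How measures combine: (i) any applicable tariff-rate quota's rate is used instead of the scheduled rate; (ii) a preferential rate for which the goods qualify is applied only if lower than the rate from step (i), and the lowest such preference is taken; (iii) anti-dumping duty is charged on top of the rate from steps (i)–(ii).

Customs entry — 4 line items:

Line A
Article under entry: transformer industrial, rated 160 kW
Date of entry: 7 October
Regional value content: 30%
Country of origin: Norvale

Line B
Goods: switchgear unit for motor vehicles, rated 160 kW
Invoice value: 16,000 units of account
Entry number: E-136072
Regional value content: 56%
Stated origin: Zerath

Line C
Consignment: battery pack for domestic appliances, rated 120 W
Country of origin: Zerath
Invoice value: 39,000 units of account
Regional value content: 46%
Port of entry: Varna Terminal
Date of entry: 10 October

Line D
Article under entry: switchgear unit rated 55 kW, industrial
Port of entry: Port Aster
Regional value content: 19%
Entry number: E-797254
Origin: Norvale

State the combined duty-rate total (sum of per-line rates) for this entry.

Line A: transformer → 2.2; rated 160 kW → 2.2.3; industrial → 2.2.3.3. Scheduled 37%. Norvale agreement on 2.2.3.2: 2.2.3.3 not covered; Norvale agreement on 2.2.3.1: 2.2.3.3 not covered. → 37%.
Line B: switchgear unit → 2.3; rated 160 kW → 2.3.1; for motor vehicles → 2.3.1.1. Scheduled 3%. Zerath agreement on 2.3.1: RVC ≥ 40% → 20% available; preference 20% not lower than 3% → no reduction; anti-dumping (Zerath, 2.3): +27%; total 3% + 27% = 30%. → 30%.
Line C: battery pack → 2.1; rated 120 W → 2.1.1; for domestic appliances → 2.1.1.1. Scheduled 36%. Zerath agreement on 2.3.1: 2.1.1.1 not covered. → 36%.
Line D: switchgear unit → 2.3; rated 55 kW → 2.3.2; industrial → 2.3.2.3. Scheduled 20%. Norvale agreement on 2.2.3.2: 2.3.2.3 not covered; Norvale agreement on 2.2.3.1: 2.3.2.3 not covered. → 20%.
Sum: 37% + 30% + 36% + 20% = 123%.

123%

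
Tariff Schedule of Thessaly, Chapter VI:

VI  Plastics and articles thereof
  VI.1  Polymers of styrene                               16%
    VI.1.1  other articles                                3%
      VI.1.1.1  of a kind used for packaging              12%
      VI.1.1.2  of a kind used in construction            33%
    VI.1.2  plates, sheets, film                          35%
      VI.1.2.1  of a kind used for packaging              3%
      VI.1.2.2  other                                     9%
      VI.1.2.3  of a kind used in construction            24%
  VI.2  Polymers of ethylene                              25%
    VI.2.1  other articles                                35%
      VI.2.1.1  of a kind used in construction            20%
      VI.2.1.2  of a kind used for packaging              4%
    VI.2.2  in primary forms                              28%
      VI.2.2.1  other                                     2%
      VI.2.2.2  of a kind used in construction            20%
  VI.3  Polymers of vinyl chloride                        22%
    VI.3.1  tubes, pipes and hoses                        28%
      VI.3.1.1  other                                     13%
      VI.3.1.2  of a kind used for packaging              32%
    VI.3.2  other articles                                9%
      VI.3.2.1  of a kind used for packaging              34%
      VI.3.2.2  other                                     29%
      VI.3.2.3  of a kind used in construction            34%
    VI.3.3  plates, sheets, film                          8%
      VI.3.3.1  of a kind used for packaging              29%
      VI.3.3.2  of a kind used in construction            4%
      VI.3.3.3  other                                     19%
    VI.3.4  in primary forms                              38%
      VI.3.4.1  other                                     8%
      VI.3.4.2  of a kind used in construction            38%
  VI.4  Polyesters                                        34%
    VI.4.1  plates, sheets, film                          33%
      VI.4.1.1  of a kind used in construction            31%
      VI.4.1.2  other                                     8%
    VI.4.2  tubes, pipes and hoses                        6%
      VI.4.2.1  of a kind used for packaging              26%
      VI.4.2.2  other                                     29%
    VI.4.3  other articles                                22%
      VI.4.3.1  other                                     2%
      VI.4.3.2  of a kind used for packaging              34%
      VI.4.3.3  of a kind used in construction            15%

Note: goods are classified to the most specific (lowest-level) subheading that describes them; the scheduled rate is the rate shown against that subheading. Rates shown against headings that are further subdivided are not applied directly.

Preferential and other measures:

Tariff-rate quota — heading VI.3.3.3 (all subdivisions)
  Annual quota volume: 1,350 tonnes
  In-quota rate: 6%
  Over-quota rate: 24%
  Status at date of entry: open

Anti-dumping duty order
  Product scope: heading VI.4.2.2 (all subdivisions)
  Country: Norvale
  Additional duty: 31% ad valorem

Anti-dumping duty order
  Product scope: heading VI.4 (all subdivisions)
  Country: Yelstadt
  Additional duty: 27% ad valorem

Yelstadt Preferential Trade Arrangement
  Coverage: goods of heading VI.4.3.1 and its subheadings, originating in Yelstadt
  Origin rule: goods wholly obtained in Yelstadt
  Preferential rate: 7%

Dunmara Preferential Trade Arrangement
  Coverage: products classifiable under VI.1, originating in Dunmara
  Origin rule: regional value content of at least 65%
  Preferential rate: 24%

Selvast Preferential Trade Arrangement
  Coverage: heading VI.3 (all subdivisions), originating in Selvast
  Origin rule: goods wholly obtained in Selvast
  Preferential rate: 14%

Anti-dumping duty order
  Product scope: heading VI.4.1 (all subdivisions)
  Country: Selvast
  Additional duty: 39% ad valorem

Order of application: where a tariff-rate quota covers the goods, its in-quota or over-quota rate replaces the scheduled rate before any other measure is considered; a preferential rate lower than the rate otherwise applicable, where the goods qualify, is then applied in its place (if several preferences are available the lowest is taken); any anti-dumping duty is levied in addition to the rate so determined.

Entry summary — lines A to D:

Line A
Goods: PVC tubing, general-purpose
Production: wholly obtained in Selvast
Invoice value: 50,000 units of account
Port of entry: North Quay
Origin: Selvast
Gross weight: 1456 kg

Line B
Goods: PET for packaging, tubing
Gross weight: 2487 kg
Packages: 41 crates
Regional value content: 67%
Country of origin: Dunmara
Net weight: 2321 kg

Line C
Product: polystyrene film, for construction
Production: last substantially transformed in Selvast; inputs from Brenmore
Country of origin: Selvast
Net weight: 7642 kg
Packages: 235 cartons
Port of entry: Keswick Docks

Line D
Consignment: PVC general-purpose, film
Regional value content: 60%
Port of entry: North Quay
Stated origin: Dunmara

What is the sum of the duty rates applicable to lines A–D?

69%

Line A: PVC → VI.3; tubing → VI.3.1; general-purpose → VI.3.1.1. Scheduled 13%. Selvast agreement on VI.3: wholly obtained → 14% available; preference 14% not lower than 13% → no reduction. → 13%.
Line B: PET → VI.4; tubing → VI.4.2; for packaging → VI.4.2.1. Scheduled 26%. Dunmara agreement on VI.1: VI.4.2.1 not covered. → 26%.
Line C: polystyrene → VI.1; film → VI.1.2; for construction → VI.1.2.3. Scheduled 24%. Selvast agreement on VI.3: VI.1.2.3 not covered. → 24%.
Line D: PVC → VI.3; film → VI.3.3; general-purpose → VI.3.3.3. Scheduled 19%. quota on VI.3.3.3 open → in-quota 6%; Dunmara agreement on VI.1: VI.3.3.3 not covered. → 6%.
Sum: 13% + 26% + 24% + 6% = 69%.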